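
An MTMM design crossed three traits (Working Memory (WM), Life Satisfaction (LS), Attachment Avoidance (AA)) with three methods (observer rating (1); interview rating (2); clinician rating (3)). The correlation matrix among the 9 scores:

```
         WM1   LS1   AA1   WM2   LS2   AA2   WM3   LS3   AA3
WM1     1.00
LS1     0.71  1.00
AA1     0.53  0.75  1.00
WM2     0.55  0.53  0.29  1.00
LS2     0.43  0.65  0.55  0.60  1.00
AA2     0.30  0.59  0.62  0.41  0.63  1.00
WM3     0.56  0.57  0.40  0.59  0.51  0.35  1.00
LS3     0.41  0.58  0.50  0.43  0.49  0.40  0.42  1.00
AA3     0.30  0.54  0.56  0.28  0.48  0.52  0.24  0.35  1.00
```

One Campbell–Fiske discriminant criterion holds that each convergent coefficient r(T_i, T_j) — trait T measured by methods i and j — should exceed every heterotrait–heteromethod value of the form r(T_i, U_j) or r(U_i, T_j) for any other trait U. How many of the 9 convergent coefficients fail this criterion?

Each convergent coefficient versus the relevant comparison correlations:
WM (methods 1·2): 0.55 vs {0.43, 0.53, 0.30, 0.29} → pass.
WM (methods 1·3): 0.56 vs {0.41, 0.57, 0.30, 0.40} → fail.
WM (methods 2·3): 0.59 vs {0.43, 0.51, 0.28, 0.35} → pass.
LS (methods 1·2): 0.65 vs {0.53, 0.43, 0.59, 0.55} → pass.
LS (methods 1·3): 0.58 vs {0.57, 0.41, 0.54, 0.50} → pass.
LS (methods 2·3): 0.49 vs {0.51, 0.43, 0.48, 0.40} → fail.
AA (methods 1·2): 0.62 vs {0.29, 0.30, 0.55, 0.59} → pass.
AA (methods 1·3): 0.56 vs {0.40, 0.30, 0.50, 0.54} → pass.
AA (methods 2·3): 0.52 vs {0.35, 0.28, 0.40, 0.48} → pass.
2 of 9 fail.

2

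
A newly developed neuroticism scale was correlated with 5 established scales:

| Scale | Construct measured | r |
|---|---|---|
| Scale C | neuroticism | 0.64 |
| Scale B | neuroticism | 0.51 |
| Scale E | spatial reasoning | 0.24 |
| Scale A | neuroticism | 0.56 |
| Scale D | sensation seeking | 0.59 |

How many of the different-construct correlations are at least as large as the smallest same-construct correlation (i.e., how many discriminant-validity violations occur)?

1

Convergent (same construct = neuroticism): Scale C, Scale B, Scale A.
Smallest convergent = 0.51. Discriminant values: 0.24, 0.59; count ≥ 0.51 → 1.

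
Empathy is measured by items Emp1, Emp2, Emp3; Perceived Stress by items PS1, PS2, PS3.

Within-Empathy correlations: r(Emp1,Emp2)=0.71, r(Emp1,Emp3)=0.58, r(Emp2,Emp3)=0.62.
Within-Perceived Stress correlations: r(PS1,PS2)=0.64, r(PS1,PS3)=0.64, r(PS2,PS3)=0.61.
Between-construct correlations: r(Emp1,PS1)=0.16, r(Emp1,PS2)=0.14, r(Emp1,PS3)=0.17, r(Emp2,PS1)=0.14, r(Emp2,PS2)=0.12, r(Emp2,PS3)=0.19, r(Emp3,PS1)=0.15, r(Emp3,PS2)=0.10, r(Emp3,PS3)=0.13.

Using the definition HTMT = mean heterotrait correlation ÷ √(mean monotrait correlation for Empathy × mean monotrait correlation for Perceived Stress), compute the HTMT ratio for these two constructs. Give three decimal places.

Between-construct mean = 1.30/9 = 0.1444.
Mean within-Emp = 1.91/3 = 0.6367; mean within-PS = 1.89/3 = 0.6300.
Geometric mean = √(0.6367 × 0.6300) = 0.6333.
HTMT = 0.1444 / 0.6333 = 0.228.

0.228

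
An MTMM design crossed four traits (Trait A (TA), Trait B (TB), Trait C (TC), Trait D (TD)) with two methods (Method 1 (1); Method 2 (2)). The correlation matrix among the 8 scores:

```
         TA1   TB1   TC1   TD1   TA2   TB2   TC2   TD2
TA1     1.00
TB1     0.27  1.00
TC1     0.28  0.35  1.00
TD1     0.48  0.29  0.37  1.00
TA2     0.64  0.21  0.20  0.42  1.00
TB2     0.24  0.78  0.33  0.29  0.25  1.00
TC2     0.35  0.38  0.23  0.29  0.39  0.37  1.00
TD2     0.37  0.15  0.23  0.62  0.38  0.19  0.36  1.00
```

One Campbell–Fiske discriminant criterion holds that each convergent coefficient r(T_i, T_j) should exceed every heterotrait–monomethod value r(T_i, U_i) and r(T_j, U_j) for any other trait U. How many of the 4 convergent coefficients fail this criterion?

Checking each validity diagonal entry against its comparison values:
TA (methods 1·2): 0.64 vs {0.27, 0.25, 0.28, 0.39, 0.48, 0.38} → pass.
TB (methods 1·2): 0.78 vs {0.27, 0.25, 0.35, 0.37, 0.29, 0.19} → pass.
TC (methods 1·2): 0.23 vs {0.28, 0.39, 0.35, 0.37, 0.37, 0.36} → fail.
TD (methods 1·2): 0.62 vs {0.48, 0.38, 0.29, 0.19, 0.37, 0.36} → pass.
1 of 4 fail.

1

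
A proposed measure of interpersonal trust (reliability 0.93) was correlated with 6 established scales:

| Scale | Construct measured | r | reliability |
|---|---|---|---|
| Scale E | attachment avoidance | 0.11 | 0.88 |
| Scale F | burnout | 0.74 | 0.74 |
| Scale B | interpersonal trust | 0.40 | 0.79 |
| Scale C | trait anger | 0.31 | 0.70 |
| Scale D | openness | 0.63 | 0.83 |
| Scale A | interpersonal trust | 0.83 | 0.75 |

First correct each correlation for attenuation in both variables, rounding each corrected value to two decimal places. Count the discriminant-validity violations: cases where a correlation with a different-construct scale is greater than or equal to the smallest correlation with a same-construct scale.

Disattenuated r (r / √(r_scale · r_new)):
  Scale E (disc): 0.11 / √(0.88·0.93) = 0.12
  Scale F (disc): 0.74 / √(0.74·0.93) = 0.89
  Scale B (conv): 0.40 / √(0.79·0.93) = 0.47
  Scale C (disc): 0.31 / √(0.70·0.93) = 0.38
  Scale D (disc): 0.63 / √(0.83·0.93) = 0.72
  Scale A (conv): 0.83 / √(0.75·0.93) = 0.99
Smallest convergent = 0.47. Discriminant values: 0.12, 0.89, 0.38, 0.72; count ≥ 0.47 → 2.

2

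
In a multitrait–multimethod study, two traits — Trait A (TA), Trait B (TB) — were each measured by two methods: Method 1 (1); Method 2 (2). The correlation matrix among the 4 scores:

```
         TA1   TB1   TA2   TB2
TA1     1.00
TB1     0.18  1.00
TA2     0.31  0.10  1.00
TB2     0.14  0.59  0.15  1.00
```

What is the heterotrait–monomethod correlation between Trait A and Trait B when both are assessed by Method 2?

0.15

Different traits, same method: r(TA2, TB2) = 0.15.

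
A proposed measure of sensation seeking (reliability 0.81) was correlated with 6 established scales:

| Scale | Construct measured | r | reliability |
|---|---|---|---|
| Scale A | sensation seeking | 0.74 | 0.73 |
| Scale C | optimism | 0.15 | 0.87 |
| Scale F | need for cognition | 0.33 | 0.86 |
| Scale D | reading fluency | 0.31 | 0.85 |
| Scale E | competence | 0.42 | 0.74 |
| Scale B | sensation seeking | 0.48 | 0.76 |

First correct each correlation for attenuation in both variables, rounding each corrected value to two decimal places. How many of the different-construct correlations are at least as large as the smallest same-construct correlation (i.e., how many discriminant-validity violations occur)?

0

Disattenuated r (r / √(r_scale · r_new)):
  Scale A (conv): 0.74 / √(0.73·0.81) = 0.96
  Scale C (disc): 0.15 / √(0.87·0.81) = 0.18
  Scale F (disc): 0.33 / √(0.86·0.81) = 0.40
  Scale D (disc): 0.31 / √(0.85·0.81) = 0.37
  Scale E (disc): 0.42 / √(0.74·0.81) = 0.54
  Scale B (conv): 0.48 / √(0.76·0.81) = 0.61
Smallest convergent = 0.61. Discriminant values: 0.18, 0.40, 0.37, 0.54; count ≥ 0.61 → 0.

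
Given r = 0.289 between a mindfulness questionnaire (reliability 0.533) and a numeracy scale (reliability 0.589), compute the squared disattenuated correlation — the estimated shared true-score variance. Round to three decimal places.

Disattenuated r = 0.289 / √(0.533 × 0.589) = 0.289 / 0.5603 = 0.5158.
Shared true-score variance = 0.5158² = 0.2660 ≈ 0.266.

0.266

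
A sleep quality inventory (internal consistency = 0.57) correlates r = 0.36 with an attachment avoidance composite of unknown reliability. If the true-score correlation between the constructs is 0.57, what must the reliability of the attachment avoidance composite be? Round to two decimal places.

r_true = r_obs / √(r_xx · r_yy) ⇒ 0.57 = 0.36 / √(0.57 · r_yy).
√(0.57 · r_yy) = 0.36 / 0.57 = 0.6316; 0.57 · r_yy = 0.3989; r_yy = 0.3989 / 0.57 ≈ 0.70.

0.70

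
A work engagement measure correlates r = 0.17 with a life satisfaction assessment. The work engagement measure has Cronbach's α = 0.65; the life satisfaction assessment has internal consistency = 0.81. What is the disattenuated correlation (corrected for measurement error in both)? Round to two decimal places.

0.23

r_true = r_obs / √(r_xx · r_yy) = 0.17 / √(0.65 × 0.81) = 0.17 / √0.5265 = 0.17 / 0.7256 ≈ 0.23.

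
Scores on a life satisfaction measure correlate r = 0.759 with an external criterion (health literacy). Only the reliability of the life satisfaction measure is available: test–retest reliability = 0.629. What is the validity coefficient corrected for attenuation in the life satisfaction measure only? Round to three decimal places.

0.957

Single correction: r_c = r_obs / √r_xx = 0.759 / √0.629 = 0.759 / 0.7931 ≈ 0.957.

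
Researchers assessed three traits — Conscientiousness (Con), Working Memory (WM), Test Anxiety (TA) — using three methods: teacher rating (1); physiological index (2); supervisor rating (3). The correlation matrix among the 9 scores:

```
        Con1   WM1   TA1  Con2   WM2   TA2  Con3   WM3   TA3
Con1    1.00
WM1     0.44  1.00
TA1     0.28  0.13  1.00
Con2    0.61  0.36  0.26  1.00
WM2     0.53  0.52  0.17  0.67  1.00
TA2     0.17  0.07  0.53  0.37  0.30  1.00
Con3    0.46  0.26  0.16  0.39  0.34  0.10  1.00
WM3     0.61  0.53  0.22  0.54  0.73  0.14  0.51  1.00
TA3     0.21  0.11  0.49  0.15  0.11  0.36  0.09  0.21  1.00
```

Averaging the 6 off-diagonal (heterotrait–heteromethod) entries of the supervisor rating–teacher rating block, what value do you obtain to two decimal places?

HTHM values (method 3 × method 1): 0.26, 0.16, 0.61, 0.22, 0.21, 0.11; mean = 1.57/6 = 0.26.

0.26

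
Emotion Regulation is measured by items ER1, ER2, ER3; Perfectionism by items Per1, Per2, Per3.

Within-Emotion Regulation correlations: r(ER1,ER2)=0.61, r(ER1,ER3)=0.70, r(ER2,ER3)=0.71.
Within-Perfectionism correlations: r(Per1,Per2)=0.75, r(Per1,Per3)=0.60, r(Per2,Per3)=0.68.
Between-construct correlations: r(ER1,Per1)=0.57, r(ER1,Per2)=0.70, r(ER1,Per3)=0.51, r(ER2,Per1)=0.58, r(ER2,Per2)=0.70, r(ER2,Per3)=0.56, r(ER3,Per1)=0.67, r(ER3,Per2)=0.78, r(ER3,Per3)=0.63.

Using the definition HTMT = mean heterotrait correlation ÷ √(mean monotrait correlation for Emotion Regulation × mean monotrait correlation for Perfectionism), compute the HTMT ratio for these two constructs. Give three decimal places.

Between-construct mean = 5.70/9 = 0.6333.
Mean within-ER = 2.02/3 = 0.6733; mean within-Per = 2.03/3 = 0.6767.
Geometric mean = √(0.6733 × 0.6767) = 0.6750.
HTMT = 0.6333 / 0.6750 = 0.938.

0.938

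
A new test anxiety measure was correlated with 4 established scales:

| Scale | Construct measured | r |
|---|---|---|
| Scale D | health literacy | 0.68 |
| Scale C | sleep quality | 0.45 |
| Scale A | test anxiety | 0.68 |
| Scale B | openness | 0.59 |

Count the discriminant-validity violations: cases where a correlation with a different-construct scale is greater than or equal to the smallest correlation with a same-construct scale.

Convergent (same construct = test anxiety): Scale A.
Smallest convergent = 0.68. Discriminant values: 0.68, 0.45, 0.59; count ≥ 0.68 → 1.

1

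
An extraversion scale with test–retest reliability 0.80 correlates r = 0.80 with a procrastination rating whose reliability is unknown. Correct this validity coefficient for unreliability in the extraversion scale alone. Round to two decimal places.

Single correction: r_c = r_obs / √r_xx = 0.80 / √0.80 = 0.80 / 0.8944 ≈ 0.89.

0.89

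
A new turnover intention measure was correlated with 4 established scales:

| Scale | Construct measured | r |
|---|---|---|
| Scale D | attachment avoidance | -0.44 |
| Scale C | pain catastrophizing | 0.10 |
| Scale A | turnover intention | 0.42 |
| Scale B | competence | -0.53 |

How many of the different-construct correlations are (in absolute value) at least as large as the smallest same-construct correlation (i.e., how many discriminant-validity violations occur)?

2

Convergent (same construct = turnover intention): Scale A.
Smallest convergent = 0.42. Discriminant |r|: 0.44, 0.10, 0.53; count ≥ 0.42 → 2.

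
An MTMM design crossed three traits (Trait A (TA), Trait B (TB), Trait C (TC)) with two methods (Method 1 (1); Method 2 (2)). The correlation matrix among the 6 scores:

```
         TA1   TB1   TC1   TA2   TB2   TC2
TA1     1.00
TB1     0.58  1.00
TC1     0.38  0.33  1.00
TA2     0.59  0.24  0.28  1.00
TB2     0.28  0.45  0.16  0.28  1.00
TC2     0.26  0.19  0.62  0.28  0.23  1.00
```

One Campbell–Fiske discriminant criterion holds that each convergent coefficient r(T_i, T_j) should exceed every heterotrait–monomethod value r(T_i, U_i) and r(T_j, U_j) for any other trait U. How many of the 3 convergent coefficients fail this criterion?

1

Each convergent coefficient versus the relevant comparison correlations:
TA (methods 1·2): 0.59 vs {0.58, 0.28, 0.38, 0.28} → pass.
TB (methods 1·2): 0.45 vs {0.58, 0.28, 0.33, 0.23} → fail.
TC (methods 1·2): 0.62 vs {0.38, 0.28, 0.33, 0.23} → pass.
1 of 3 fail.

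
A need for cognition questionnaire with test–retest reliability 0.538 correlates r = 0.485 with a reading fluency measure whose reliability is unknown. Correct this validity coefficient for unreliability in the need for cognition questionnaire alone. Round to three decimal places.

Single correction: r_c = r_obs / √r_xx = 0.485 / √0.538 = 0.485 / 0.7335 ≈ 0.661.

0.661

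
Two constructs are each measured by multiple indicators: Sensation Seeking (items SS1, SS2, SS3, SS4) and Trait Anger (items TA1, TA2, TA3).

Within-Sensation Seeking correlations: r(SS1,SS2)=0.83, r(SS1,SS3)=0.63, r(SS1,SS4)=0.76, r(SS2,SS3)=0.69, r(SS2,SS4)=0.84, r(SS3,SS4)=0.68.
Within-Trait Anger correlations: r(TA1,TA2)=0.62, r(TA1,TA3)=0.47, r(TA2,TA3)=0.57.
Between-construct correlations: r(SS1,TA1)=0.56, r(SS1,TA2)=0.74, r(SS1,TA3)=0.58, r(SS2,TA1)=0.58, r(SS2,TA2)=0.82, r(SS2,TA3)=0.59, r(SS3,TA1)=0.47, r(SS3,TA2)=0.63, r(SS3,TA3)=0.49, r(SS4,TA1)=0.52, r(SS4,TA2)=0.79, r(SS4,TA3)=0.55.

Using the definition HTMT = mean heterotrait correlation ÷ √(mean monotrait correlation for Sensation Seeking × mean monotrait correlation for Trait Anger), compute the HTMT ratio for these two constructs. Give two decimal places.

0.95

Mean heterotrait r = 7.32/12 = 0.6100.
Mean within-SS = 4.43/6 = 0.7383; mean within-TA = 1.66/3 = 0.5533.
Geometric mean = √(0.7383 × 0.5533) = 0.6391.
HTMT = 0.6100 / 0.6391 = 0.95.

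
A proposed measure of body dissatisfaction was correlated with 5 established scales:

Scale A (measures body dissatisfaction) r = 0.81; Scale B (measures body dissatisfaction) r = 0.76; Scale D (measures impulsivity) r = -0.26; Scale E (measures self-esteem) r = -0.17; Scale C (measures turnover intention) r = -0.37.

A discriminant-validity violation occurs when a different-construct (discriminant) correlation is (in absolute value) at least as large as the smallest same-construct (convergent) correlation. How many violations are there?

Convergent (same construct = body dissatisfaction): Scale A, Scale B.
Smallest convergent = 0.76. Discriminant |r|: 0.26, 0.17, 0.37; count ≥ 0.76 → 0.

0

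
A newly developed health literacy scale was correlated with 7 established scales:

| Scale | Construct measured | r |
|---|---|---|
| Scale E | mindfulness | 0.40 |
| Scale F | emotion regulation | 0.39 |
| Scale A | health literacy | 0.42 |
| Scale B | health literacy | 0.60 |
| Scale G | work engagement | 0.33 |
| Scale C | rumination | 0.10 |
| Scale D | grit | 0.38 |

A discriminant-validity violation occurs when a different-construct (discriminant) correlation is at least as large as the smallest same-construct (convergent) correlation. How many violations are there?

0

Convergent (same construct = health literacy): Scale A, Scale B.
Smallest convergent = 0.42. Discriminant values: 0.40, 0.39, 0.33, 0.10, 0.38; count ≥ 0.42 → 0.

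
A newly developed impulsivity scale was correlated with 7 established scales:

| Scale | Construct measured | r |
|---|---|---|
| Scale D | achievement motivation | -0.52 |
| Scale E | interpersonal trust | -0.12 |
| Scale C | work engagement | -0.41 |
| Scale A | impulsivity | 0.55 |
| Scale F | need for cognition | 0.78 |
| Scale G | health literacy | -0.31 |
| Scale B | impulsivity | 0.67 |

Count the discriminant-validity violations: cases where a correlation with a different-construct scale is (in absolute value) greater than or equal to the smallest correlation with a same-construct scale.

1

Convergent (same construct = impulsivity): Scale A, Scale B.
Smallest convergent = 0.55. Discriminant |r|: 0.52, 0.12, 0.41, 0.78, 0.31; count ≥ 0.55 → 1.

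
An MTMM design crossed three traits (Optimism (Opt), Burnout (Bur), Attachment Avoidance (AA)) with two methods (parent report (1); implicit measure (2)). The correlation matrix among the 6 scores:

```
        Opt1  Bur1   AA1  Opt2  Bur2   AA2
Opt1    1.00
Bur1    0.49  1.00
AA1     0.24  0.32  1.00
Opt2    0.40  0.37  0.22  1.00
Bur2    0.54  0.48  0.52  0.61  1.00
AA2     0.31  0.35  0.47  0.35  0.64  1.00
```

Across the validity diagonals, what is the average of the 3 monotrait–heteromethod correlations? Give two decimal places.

0.45

Convergent values: 0.40, 0.48, 0.47; mean = 1.35/3 = 0.45.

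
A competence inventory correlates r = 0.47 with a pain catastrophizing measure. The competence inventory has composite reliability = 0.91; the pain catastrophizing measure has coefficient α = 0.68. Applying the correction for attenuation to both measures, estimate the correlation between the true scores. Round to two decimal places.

r_true = r_obs / √(r_xx · r_yy) = 0.47 / √(0.91 × 0.68) = 0.47 / √0.6188 = 0.47 / 0.7866 ≈ 0.60.

0.60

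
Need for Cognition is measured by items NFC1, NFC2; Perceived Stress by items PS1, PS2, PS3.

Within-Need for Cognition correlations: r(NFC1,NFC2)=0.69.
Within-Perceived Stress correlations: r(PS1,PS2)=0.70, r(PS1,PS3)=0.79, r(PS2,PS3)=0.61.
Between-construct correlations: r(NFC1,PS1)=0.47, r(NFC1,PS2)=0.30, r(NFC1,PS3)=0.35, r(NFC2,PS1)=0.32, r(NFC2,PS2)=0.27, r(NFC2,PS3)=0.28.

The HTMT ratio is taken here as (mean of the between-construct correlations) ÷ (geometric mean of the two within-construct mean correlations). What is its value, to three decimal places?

0.477

Between-construct mean = 1.99/6 = 0.3317.
Mean within-NFC = 0.69/1 = 0.6900; mean within-PS = 2.10/3 = 0.7000.
Geometric mean = √(0.6900 × 0.7000) = 0.6950.
HTMT = 0.3317 / 0.6950 = 0.477.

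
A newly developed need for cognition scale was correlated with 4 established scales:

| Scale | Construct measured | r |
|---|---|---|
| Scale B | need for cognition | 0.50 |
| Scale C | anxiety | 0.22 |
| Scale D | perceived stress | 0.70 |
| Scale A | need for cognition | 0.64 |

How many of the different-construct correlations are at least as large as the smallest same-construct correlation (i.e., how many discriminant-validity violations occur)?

Convergent (same construct = need for cognition): Scale B, Scale A.
Smallest convergent = 0.50. Discriminant values: 0.22, 0.70; count ≥ 0.50 → 1.

1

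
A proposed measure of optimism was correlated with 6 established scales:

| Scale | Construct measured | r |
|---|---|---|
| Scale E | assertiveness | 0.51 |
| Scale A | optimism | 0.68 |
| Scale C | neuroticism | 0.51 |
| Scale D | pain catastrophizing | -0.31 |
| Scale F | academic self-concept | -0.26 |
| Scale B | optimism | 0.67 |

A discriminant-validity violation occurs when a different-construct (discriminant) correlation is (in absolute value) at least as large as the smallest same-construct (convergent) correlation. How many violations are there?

Convergent (same construct = optimism): Scale A, Scale B.
Smallest convergent = 0.67. Discriminant |r|: 0.51, 0.51, 0.31, 0.26; count ≥ 0.67 → 0.

0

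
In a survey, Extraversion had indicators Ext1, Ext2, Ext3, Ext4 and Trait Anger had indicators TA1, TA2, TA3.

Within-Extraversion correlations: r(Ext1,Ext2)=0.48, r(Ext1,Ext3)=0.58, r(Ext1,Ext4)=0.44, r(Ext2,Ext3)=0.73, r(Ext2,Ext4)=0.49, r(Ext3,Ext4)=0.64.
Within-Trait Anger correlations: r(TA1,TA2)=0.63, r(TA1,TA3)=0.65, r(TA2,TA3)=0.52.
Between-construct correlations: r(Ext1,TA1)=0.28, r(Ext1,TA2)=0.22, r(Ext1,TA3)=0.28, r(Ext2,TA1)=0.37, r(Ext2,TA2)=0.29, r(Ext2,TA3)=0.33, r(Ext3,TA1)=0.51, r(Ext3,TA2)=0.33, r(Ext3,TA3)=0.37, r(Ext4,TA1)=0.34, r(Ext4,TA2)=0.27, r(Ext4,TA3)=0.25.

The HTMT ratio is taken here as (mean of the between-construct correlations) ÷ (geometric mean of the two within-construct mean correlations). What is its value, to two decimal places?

Mean between = 3.84/12 = 0.3200.
Mean within-Ext = 3.36/6 = 0.5600; mean within-TA = 1.80/3 = 0.6000.
Geometric mean = √(0.5600 × 0.6000) = 0.5797.
HTMT = 0.3200 / 0.5797 = 0.55.

0.55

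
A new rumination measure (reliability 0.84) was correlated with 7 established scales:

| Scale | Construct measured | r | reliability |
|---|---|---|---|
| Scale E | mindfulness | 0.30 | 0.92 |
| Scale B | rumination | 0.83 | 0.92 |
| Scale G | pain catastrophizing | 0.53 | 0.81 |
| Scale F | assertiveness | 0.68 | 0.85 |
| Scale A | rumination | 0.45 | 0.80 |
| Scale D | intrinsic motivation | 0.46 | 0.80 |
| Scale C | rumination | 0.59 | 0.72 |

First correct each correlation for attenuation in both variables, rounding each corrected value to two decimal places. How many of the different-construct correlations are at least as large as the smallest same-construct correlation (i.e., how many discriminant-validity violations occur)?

3

Disattenuated r (r / √(r_scale · r_new)):
  Scale E (disc): 0.30 / √(0.92·0.84) = 0.34
  Scale B (conv): 0.83 / √(0.92·0.84) = 0.94
  Scale G (disc): 0.53 / √(0.81·0.84) = 0.64
  Scale F (disc): 0.68 / √(0.85·0.84) = 0.80
  Scale A (conv): 0.45 / √(0.80·0.84) = 0.55
  Scale D (disc): 0.46 / √(0.80·0.84) = 0.56
  Scale C (conv): 0.59 / √(0.72·0.84) = 0.76
Smallest convergent = 0.55. Discriminant values: 0.34, 0.64, 0.80, 0.56; count ≥ 0.55 → 3.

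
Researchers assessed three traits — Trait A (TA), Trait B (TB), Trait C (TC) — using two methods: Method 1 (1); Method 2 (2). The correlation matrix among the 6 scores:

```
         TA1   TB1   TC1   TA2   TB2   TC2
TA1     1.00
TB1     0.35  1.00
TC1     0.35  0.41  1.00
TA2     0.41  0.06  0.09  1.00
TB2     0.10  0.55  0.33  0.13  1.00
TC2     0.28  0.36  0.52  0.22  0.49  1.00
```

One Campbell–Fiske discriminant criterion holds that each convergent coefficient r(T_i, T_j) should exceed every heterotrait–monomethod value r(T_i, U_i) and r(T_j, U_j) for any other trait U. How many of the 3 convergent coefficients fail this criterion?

Convergent coefficients and their comparison sets:
TA (methods 1·2): 0.41 vs {0.35, 0.13, 0.35, 0.22} → pass.
TB (methods 1·2): 0.55 vs {0.35, 0.13, 0.41, 0.49} → pass.
TC (methods 1·2): 0.52 vs {0.35, 0.22, 0.41, 0.49} → pass.
0 of 3 fail.

0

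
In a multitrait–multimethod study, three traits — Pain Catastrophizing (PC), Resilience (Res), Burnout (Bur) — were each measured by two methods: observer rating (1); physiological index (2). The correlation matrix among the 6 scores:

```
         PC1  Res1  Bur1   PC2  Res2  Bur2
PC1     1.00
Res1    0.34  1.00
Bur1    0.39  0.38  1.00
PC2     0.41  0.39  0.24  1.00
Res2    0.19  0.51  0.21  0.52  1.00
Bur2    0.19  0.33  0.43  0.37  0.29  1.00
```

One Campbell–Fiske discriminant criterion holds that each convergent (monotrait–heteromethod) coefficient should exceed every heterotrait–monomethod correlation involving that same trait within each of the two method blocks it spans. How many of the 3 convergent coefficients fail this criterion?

2

Each convergent coefficient versus the relevant comparison correlations:
PC (methods 1·2): 0.41 vs {0.34, 0.52, 0.39, 0.37} → fail.
Res (methods 1·2): 0.51 vs {0.34, 0.52, 0.38, 0.29} → fail.
Bur (methods 1·2): 0.43 vs {0.39, 0.37, 0.38, 0.29} → pass.
2 of 3 fail.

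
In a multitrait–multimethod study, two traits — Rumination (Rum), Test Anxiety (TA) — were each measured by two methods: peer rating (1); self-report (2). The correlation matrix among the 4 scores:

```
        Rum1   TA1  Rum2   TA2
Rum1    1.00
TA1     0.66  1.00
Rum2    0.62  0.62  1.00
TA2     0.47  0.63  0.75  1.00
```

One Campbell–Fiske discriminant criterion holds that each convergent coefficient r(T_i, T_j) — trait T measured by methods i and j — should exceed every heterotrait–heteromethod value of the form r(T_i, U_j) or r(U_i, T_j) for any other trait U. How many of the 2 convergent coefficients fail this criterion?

1

Checking each validity diagonal entry against its comparison values:
Rum (methods 1·2): 0.62 vs {0.47, 0.62} → fail.
TA (methods 1·2): 0.63 vs {0.62, 0.47} → pass.
1 of 2 fail.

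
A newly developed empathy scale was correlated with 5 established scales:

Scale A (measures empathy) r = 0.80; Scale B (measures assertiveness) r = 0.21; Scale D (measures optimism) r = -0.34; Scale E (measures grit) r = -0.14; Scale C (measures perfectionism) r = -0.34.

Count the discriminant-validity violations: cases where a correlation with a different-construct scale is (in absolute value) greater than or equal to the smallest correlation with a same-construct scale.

0

Convergent (same construct = empathy): Scale A.
Smallest convergent = 0.80. Discriminant |r|: 0.21, 0.34, 0.14, 0.34; count ≥ 0.80 → 0.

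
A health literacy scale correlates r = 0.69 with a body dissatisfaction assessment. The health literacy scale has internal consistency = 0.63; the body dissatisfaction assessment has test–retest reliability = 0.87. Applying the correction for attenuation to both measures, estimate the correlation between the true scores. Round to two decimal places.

r_true = r_obs / √(r_xx · r_yy) = 0.69 / √(0.63 × 0.87) = 0.69 / √0.5481 = 0.69 / 0.7403 ≈ 0.93.

0.93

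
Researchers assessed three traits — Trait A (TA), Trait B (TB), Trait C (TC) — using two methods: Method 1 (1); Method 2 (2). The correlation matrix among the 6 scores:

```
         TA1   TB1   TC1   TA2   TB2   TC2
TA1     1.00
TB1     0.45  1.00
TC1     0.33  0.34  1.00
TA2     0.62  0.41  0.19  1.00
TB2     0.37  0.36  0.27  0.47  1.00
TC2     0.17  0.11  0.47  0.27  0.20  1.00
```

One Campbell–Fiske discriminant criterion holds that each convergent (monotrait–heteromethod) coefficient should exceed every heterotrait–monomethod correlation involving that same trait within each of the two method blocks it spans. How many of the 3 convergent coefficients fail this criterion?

Each convergent coefficient versus the relevant comparison correlations:
TA (methods 1·2): 0.62 vs {0.45, 0.47, 0.33, 0.27} → pass.
TB (methods 1·2): 0.36 vs {0.45, 0.47, 0.34, 0.20} → fail.
TC (methods 1·2): 0.47 vs {0.33, 0.27, 0.34, 0.20} → pass.
1 of 3 fail.

1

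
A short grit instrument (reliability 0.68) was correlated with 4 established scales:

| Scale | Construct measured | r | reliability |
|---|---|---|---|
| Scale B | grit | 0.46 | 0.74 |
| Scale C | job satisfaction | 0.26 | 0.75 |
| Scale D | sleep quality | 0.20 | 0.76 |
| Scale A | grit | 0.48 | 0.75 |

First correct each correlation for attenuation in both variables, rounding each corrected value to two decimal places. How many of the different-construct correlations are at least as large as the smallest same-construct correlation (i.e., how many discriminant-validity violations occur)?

Disattenuated r (r / √(r_scale · r_new)):
  Scale B (conv): 0.46 / √(0.74·0.68) = 0.65
  Scale C (disc): 0.26 / √(0.75·0.68) = 0.36
  Scale D (disc): 0.20 / √(0.76·0.68) = 0.28
  Scale A (conv): 0.48 / √(0.75·0.68) = 0.67
Smallest convergent = 0.65. Discriminant values: 0.36, 0.28; count ≥ 0.65 → 0.

0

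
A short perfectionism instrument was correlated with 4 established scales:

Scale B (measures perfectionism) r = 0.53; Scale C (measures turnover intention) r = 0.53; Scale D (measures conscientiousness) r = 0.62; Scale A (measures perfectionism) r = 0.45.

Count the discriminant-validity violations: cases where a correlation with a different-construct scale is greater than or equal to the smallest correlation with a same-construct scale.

2

Convergent (same construct = perfectionism): Scale B, Scale A.
Smallest convergent = 0.45. Discriminant values: 0.53, 0.62; count ≥ 0.45 → 2.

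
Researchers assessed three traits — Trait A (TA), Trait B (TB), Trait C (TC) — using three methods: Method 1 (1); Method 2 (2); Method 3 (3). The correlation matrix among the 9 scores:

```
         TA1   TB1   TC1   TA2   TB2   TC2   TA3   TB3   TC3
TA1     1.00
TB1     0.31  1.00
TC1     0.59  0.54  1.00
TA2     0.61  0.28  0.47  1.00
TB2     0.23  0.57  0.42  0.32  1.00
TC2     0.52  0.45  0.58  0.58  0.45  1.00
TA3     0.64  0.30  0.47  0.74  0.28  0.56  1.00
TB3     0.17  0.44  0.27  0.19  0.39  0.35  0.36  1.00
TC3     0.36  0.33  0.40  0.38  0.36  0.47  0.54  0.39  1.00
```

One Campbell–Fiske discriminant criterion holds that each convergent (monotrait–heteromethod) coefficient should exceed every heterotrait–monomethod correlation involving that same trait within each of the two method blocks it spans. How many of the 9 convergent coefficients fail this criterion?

5

Each convergent coefficient versus the relevant comparison correlations:
TA (methods 1·2): 0.61 vs {0.31, 0.32, 0.59, 0.58} → pass.
TA (methods 1·3): 0.64 vs {0.31, 0.36, 0.59, 0.54} → pass.
TA (methods 2·3): 0.74 vs {0.32, 0.36, 0.58, 0.54} → pass.
TB (methods 1·2): 0.57 vs {0.31, 0.32, 0.54, 0.45} → pass.
TB (methods 1·3): 0.44 vs {0.31, 0.36, 0.54, 0.39} → fail.
TB (methods 2·3): 0.39 vs {0.32, 0.36, 0.45, 0.39} → fail.
TC (methods 1·2): 0.58 vs {0.59, 0.58, 0.54, 0.45} → fail.
TC (methods 1·3): 0.40 vs {0.59, 0.54, 0.54, 0.39} → fail.
TC (methods 2·3): 0.47 vs {0.58, 0.54, 0.45, 0.39} → fail.
5 of 9 fail.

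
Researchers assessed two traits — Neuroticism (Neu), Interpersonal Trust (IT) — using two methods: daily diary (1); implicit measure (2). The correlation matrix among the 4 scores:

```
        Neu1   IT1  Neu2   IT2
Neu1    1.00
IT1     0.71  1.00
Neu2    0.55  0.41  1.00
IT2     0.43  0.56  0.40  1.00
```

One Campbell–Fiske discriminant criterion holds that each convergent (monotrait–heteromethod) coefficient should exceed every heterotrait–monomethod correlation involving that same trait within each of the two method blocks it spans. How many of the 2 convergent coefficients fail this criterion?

Convergent coefficients and their comparison sets:
Neu (methods 1·2): 0.55 vs {0.71, 0.40} → fail.
IT (methods 1·2): 0.56 vs {0.71, 0.40} → fail.
2 of 2 fail.

2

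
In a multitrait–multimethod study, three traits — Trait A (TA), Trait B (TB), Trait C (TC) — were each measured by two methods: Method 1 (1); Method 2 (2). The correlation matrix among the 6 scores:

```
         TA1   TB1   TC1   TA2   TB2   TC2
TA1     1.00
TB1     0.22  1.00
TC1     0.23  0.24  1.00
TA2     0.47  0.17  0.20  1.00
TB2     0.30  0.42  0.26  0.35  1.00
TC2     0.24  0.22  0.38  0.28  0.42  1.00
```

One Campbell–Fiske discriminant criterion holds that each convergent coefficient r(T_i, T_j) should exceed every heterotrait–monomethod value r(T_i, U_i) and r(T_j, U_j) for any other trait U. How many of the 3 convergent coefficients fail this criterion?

Convergent coefficients and their comparison sets:
TA (methods 1·2): 0.47 vs {0.22, 0.35, 0.23, 0.28} → pass.
TB (methods 1·2): 0.42 vs {0.22, 0.35, 0.24, 0.42} → fail.
TC (methods 1·2): 0.38 vs {0.23, 0.28, 0.24, 0.42} → fail.
2 of 3 fail.

2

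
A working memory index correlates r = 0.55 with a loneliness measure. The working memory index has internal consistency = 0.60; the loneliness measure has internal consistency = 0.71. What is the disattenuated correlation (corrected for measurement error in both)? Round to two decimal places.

r_true = r_obs / √(r_xx · r_yy) = 0.55 / √(0.60 × 0.71) = 0.55 / √0.4260 = 0.55 / 0.6527 ≈ 0.84.

0.84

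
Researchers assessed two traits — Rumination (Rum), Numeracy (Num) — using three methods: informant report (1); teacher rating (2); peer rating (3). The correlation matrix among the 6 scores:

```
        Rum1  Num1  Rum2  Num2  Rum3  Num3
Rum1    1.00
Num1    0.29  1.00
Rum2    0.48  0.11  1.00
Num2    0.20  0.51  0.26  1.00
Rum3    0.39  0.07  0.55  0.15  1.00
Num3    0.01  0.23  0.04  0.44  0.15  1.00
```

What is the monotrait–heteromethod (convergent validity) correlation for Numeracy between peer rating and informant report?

Same trait (Num), different methods: r(Num3, Num1) = 0.23.

0.23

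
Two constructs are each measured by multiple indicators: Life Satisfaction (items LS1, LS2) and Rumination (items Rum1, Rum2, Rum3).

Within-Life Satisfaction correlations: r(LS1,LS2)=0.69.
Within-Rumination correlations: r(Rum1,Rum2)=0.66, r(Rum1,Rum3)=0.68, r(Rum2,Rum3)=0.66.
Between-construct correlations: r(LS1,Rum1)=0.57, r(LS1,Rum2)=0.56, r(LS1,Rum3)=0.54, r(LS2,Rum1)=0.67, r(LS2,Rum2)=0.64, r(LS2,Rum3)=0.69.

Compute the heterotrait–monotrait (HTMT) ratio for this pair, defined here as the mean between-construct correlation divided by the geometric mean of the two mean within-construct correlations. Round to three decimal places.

0.902

Mean between = 3.67/6 = 0.6117.
Mean within-LS = 0.69/1 = 0.6900; mean within-Rum = 2.00/3 = 0.6667.
Geometric mean = √(0.6900 × 0.6667) = 0.6782.
HTMT = 0.6117 / 0.6782 = 0.902.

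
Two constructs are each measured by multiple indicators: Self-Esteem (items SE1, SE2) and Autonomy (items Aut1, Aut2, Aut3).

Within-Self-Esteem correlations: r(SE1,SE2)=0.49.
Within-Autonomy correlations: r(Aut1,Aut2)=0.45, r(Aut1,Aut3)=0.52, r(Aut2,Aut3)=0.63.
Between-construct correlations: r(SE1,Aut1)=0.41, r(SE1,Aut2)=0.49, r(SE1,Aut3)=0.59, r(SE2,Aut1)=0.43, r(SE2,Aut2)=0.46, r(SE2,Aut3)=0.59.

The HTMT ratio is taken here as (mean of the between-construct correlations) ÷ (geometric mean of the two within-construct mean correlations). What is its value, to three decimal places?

0.968

Mean heterotrait r = 2.97/6 = 0.4950.
Mean within-SE = 0.49/1 = 0.4900; mean within-Aut = 1.60/3 = 0.5333.
Geometric mean = √(0.4900 × 0.5333) = 0.5112.
HTMT = 0.4950 / 0.5112 = 0.968.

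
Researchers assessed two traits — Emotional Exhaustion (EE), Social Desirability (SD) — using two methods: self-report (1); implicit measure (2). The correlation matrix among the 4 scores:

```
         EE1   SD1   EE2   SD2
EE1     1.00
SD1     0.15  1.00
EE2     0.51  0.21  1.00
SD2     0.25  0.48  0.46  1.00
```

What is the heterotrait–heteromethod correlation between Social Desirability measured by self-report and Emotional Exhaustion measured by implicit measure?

0.21

Different traits and methods: r(SD1, EE2) = 0.21.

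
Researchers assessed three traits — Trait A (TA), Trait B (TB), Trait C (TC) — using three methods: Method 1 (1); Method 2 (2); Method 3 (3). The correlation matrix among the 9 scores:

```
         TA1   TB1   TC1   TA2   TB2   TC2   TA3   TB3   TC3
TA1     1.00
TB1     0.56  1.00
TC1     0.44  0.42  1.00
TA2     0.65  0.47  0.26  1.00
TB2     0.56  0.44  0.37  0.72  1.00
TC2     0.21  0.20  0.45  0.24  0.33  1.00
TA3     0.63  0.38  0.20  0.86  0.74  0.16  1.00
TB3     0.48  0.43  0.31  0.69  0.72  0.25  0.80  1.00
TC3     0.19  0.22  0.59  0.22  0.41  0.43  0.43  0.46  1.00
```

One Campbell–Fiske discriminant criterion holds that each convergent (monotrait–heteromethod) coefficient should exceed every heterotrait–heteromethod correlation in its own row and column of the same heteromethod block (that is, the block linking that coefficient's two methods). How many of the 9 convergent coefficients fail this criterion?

Checking each validity diagonal entry against its comparison values:
TA (methods 1·2): 0.65 vs {0.56, 0.47, 0.21, 0.26} → pass.
TA (methods 1·3): 0.63 vs {0.48, 0.38, 0.19, 0.20} → pass.
TA (methods 2·3): 0.86 vs {0.69, 0.74, 0.22, 0.16} → pass.
TB (methods 1·2): 0.44 vs {0.47, 0.56, 0.20, 0.37} → fail.
TB (methods 1·3): 0.43 vs {0.38, 0.48, 0.22, 0.31} → fail.
TB (methods 2·3): 0.72 vs {0.74, 0.69, 0.41, 0.25} → fail.
TC (methods 1·2): 0.45 vs {0.26, 0.21, 0.37, 0.20} → pass.
TC (methods 1·3): 0.59 vs {0.20, 0.19, 0.31, 0.22} → pass.
TC (methods 2·3): 0.43 vs {0.16, 0.22, 0.25, 0.41} → pass.
3 of 9 fail.

3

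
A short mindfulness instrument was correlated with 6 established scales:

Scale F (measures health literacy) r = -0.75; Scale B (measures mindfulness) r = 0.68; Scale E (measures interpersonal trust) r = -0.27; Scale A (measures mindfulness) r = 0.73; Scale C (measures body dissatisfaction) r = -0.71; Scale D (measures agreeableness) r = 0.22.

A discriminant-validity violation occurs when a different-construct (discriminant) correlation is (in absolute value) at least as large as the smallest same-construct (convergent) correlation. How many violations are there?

Convergent (same construct = mindfulness): Scale B, Scale A.
Smallest convergent = 0.68. Discriminant |r|: 0.75, 0.27, 0.71, 0.22; count ≥ 0.68 → 2.

2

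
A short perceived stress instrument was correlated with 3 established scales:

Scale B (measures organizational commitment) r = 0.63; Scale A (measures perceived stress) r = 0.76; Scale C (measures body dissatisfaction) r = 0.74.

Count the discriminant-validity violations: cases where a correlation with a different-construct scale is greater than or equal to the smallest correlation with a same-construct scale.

Convergent (same construct = perceived stress): Scale A.
Smallest convergent = 0.76. Discriminant values: 0.63, 0.74; count ≥ 0.76 → 0.

0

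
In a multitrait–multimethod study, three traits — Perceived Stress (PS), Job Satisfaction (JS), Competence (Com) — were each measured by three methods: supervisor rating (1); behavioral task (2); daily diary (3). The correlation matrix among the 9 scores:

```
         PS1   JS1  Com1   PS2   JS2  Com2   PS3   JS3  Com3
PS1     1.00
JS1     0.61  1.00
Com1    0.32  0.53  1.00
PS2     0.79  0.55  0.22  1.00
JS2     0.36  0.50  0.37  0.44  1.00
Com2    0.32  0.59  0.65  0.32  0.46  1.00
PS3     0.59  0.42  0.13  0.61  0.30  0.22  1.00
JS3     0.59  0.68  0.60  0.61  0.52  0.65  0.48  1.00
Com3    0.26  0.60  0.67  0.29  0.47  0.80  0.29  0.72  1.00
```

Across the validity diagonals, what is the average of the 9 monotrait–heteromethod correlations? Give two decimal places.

Convergent values: 0.79, 0.59, 0.61, 0.50, 0.68, 0.52, 0.65, 0.67, 0.80; mean = 5.81/9 = 0.65.

0.65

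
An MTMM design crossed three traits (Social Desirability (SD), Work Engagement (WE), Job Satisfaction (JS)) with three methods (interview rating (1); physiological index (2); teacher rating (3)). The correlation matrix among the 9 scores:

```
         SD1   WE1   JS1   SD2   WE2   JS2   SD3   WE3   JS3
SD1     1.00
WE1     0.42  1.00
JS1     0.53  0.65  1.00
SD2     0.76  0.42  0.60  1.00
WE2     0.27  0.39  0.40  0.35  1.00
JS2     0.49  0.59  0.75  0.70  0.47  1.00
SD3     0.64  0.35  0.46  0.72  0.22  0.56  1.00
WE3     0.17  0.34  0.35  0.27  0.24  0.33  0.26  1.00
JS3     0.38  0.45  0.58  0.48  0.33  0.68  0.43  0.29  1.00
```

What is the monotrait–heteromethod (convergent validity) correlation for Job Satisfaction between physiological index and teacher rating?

Same trait (JS), different methods: r(JS2, JS3) = 0.68.

0.68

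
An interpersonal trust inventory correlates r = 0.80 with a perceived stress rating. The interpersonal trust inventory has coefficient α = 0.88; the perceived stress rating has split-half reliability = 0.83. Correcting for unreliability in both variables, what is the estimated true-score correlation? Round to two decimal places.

0.94

r_true = r_obs / √(r_xx · r_yy) = 0.80 / √(0.88 × 0.83) = 0.80 / √0.7304 = 0.80 / 0.8546 ≈ 0.94.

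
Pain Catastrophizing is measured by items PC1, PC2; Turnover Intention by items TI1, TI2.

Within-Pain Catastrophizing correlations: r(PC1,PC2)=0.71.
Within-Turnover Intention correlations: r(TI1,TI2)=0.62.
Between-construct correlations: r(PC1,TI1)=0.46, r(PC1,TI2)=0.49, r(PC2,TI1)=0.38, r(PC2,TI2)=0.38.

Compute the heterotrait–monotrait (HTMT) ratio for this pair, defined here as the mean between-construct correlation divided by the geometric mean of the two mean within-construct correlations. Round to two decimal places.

Between-construct mean = 1.71/4 = 0.4275.
Mean within-PC = 0.71/1 = 0.7100; mean within-TI = 0.62/1 = 0.6200.
Geometric mean = √(0.7100 × 0.6200) = 0.6635.
HTMT = 0.4275 / 0.6635 = 0.64.

0.64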